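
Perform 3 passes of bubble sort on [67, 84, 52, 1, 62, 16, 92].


Initial: [67, 84, 52, 1, 62, 16, 92]
Pass 1: [67, 52, 1, 62, 16, 84, 92] (4 swaps)
Pass 2: [52, 1, 62, 16, 67, 84, 92] (4 swaps)
Pass 3: [1, 52, 16, 62, 67, 84, 92] (2 swaps)

After 3 passes: [1, 52, 16, 62, 67, 84, 92]


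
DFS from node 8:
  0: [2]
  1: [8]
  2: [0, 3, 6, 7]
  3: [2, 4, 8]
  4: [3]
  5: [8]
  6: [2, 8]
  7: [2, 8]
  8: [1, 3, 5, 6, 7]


Visit 8, push [7, 6, 5, 3, 1]
Visit 1, push []
Visit 3, push [4, 2]
Visit 2, push [7, 6, 0]
Visit 0, push []
Visit 6, push []
Visit 7, push []
Visit 4, push []
Visit 5, push []

DFS order: [8, 1, 3, 2, 0, 6, 7, 4, 5]


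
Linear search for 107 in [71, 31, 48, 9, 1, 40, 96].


i=0: 71!=107
i=1: 31!=107
i=2: 48!=107
i=3: 9!=107
i=4: 1!=107
i=5: 40!=107
i=6: 96!=107

Not found, 7 comps


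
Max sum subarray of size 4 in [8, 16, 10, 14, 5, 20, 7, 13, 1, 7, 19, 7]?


[0:4]: 48
[1:5]: 45
[2:6]: 49
[3:7]: 46
[4:8]: 45
[5:9]: 41
[6:10]: 28
[7:11]: 40
[8:12]: 34

Max: 49 at [2:6]


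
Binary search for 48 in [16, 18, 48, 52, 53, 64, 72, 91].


Step 1: lo=0, hi=7, mid=3, val=52
Step 2: lo=0, hi=2, mid=1, val=18
Step 3: lo=2, hi=2, mid=2, val=48

Found at index 2


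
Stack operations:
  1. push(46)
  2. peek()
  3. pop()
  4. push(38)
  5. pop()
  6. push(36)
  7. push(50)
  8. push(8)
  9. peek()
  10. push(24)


push(46) -> [46]
peek()->46
pop()->46, []
push(38) -> [38]
pop()->38, []
push(36) -> [36]
push(50) -> [36, 50]
push(8) -> [36, 50, 8]
peek()->8
push(24) -> [36, 50, 8, 24]

Final stack: [36, 50, 8, 24]


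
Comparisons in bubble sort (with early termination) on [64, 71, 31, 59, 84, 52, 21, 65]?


Algorithm: bubble sort (with early termination)
Input: [64, 71, 31, 59, 84, 52, 21, 65]
Sorted: [21, 31, 52, 59, 64, 65, 71, 84]

28


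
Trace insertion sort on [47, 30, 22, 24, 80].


Initial: [47, 30, 22, 24, 80]
Insert 30: [30, 47, 22, 24, 80]
Insert 22: [22, 30, 47, 24, 80]
Insert 24: [22, 24, 30, 47, 80]
Insert 80: [22, 24, 30, 47, 80]

Sorted: [22, 24, 30, 47, 80]


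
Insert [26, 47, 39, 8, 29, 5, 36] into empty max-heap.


Insert 26: [26]
Insert 47: [47, 26]
Insert 39: [47, 26, 39]
Insert 8: [47, 26, 39, 8]
Insert 29: [47, 29, 39, 8, 26]
Insert 5: [47, 29, 39, 8, 26, 5]
Insert 36: [47, 29, 39, 8, 26, 5, 36]

Final heap: [47, 29, 39, 8, 26, 5, 36]


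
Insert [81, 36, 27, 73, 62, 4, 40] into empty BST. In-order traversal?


Insert 81: root
Insert 36: L from 81
Insert 27: L from 81 -> L from 36
Insert 73: L from 81 -> R from 36
Insert 62: L from 81 -> R from 36 -> L from 73
Insert 4: L from 81 -> L from 36 -> L from 27
Insert 40: L from 81 -> R from 36 -> L from 73 -> L from 62

In-order: [4, 27, 36, 40, 62, 73, 81]


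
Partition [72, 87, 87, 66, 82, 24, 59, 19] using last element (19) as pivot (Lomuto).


Pivot: 19
Place pivot at 0: [19, 87, 87, 66, 82, 24, 59, 72]

Partitioned: [19, 87, 87, 66, 82, 24, 59, 72]


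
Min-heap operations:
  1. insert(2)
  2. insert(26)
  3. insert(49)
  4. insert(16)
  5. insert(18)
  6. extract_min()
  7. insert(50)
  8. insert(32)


insert(2) -> [2]
insert(26) -> [2, 26]
insert(49) -> [2, 26, 49]
insert(16) -> [2, 16, 49, 26]
insert(18) -> [2, 16, 49, 26, 18]
extract_min()->2, [16, 18, 49, 26]
insert(50) -> [16, 18, 49, 26, 50]
insert(32) -> [16, 18, 32, 26, 50, 49]

Final heap: [16, 18, 32, 26, 50, 49]


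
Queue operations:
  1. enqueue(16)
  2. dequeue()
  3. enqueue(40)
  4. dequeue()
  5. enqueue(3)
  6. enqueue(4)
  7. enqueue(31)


enqueue(16) -> [16]
dequeue()->16, []
enqueue(40) -> [40]
dequeue()->40, []
enqueue(3) -> [3]
enqueue(4) -> [3, 4]
enqueue(31) -> [3, 4, 31]

Final queue: [3, 4, 31]


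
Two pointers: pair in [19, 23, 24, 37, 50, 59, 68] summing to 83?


lo=0(19)+hi=6(68)=87
lo=0(19)+hi=5(59)=78
lo=1(23)+hi=5(59)=82
lo=2(24)+hi=5(59)=83

Yes: 24+59=83


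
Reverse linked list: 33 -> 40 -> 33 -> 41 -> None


Step 1: curr=33, set curr.next=prev(None) | reversed so far: 33
Step 2: curr=40, set curr.next=prev(33) | reversed so far: 40 -> 33
Step 3: curr=33, set curr.next=prev(40) | reversed so far: 33 -> 40 -> 33
Step 4: curr=41, set curr.next=prev(33) | reversed so far: 41 -> 33 -> 40 -> 33

41 -> 33 -> 40 -> 33 -> None


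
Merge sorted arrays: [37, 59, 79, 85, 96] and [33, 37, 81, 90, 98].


Take 33 from B
Take 37 from A
Take 37 from B
Take 59 from A
Take 79 from A
Take 81 from B
Take 85 from A
Take 90 from B
Take 96 from A

Merged: [33, 37, 37, 59, 79, 81, 85, 90, 96, 98]


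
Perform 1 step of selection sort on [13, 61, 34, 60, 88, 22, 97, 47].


Initial: [13, 61, 34, 60, 88, 22, 97, 47]
Step 1: min=13 at 0
  Swap: [13, 61, 34, 60, 88, 22, 97, 47]

After 1 step: [13, 61, 34, 60, 88, 22, 97, 47]


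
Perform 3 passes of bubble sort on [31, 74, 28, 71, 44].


Initial: [31, 74, 28, 71, 44]
Pass 1: [31, 28, 71, 44, 74] (3 swaps)
Pass 2: [28, 31, 44, 71, 74] (2 swaps)
Pass 3: [28, 31, 44, 71, 74] (0 swaps)

After 3 passes: [28, 31, 44, 71, 74]


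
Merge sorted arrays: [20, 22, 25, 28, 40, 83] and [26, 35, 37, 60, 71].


Take 20 from A
Take 22 from A
Take 25 from A
Take 26 from B
Take 28 from A
Take 35 from B
Take 37 from B
Take 40 from A
Take 60 from B
Take 71 from B

Merged: [20, 22, 25, 26, 28, 35, 37, 40, 60, 71, 83]


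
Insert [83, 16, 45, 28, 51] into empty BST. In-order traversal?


Insert 83: root
Insert 16: L from 83
Insert 45: L from 83 -> R from 16
Insert 28: L from 83 -> R from 16 -> L from 45
Insert 51: L from 83 -> R from 16 -> R from 45

In-order: [16, 28, 45, 51, 83]


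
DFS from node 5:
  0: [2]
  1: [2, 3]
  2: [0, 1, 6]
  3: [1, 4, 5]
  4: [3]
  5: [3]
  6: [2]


Visit 5, push [3]
Visit 3, push [4, 1]
Visit 1, push [2]
Visit 2, push [6, 0]
Visit 0, push []
Visit 6, push []
Visit 4, push []

DFS order: [5, 3, 1, 2, 0, 6, 4]


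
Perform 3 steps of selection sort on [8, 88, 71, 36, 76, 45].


Initial: [8, 88, 71, 36, 76, 45]
Step 1: min=8 at 0
  Swap: [8, 88, 71, 36, 76, 45]
Step 2: min=36 at 3
  Swap: [8, 36, 71, 88, 76, 45]
Step 3: min=45 at 5
  Swap: [8, 36, 45, 88, 76, 71]

After 3 steps: [8, 36, 45, 88, 76, 71]


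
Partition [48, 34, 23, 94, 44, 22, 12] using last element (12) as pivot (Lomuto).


Pivot: 12
Place pivot at 0: [12, 34, 23, 94, 44, 22, 48]

Partitioned: [12, 34, 23, 94, 44, 22, 48]


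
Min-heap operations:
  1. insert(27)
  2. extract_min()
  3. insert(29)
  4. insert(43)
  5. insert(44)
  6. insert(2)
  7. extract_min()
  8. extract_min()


insert(27) -> [27]
extract_min()->27, []
insert(29) -> [29]
insert(43) -> [29, 43]
insert(44) -> [29, 43, 44]
insert(2) -> [2, 29, 44, 43]
extract_min()->2, [29, 43, 44]
extract_min()->29, [43, 44]

Final heap: [43, 44]


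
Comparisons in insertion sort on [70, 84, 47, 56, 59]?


Algorithm: insertion sort
Input: [70, 84, 47, 56, 59]
Sorted: [47, 56, 59, 70, 84]

9


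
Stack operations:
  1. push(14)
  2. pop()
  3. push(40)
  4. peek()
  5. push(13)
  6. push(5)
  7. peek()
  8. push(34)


push(14) -> [14]
pop()->14, []
push(40) -> [40]
peek()->40
push(13) -> [40, 13]
push(5) -> [40, 13, 5]
peek()->5
push(34) -> [40, 13, 5, 34]

Final stack: [40, 13, 5, 34]


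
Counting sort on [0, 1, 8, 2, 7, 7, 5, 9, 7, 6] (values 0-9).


Input: [0, 1, 8, 2, 7, 7, 5, 9, 7, 6]
Counts: [1, 1, 1, 0, 0, 1, 1, 3, 1, 1]

Sorted: [0, 1, 2, 5, 6, 7, 7, 7, 8, 9]


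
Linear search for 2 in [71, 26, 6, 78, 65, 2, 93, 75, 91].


i=0: 71!=2
i=1: 26!=2
i=2: 6!=2
i=3: 78!=2
i=4: 65!=2
i=5: 2==2 found!

Found at 5, 6 comps


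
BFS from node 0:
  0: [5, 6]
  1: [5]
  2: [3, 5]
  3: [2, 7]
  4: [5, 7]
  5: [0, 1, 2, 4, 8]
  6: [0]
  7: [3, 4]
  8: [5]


Visit 0, enqueue [5, 6]
Visit 5, enqueue [1, 2, 4, 8]
Visit 6, enqueue []
Visit 1, enqueue []
Visit 2, enqueue [3]
Visit 4, enqueue [7]
Visit 8, enqueue []
Visit 3, enqueue []
Visit 7, enqueue []

BFS order: [0, 5, 6, 1, 2, 4, 8, 3, 7]


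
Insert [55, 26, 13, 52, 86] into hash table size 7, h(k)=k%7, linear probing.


Insert 55: h=6 -> slot 6
Insert 26: h=5 -> slot 5
Insert 13: h=6, 1 probes -> slot 0
Insert 52: h=3 -> slot 3
Insert 86: h=2 -> slot 2

Table: [13, None, 86, 52, None, 26, 55]


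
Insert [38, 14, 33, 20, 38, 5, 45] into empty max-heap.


Insert 38: [38]
Insert 14: [38, 14]
Insert 33: [38, 14, 33]
Insert 20: [38, 20, 33, 14]
Insert 38: [38, 38, 33, 14, 20]
Insert 5: [38, 38, 33, 14, 20, 5]
Insert 45: [45, 38, 38, 14, 20, 5, 33]

Final heap: [45, 38, 38, 14, 20, 5, 33]


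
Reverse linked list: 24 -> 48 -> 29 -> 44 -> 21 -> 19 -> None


Step 1: curr=24, set curr.next=prev(None) | reversed so far: 24
Step 2: curr=48, set curr.next=prev(24) | reversed so far: 48 -> 24
Step 3: curr=29, set curr.next=prev(48) | reversed so far: 29 -> 48 -> 24
Step 4: curr=44, set curr.next=prev(29) | reversed so far: 44 -> 29 -> 48 -> 24
Step 5: curr=21, set curr.next=prev(44) | reversed so far: 21 -> 44 -> 29 -> 48 -> 24
Step 6: curr=19, set curr.next=prev(21) | reversed so far: 19 -> 21 -> 44 -> 29 -> 48 -> 24

19 -> 21 -> 44 -> 29 -> 48 -> 24 -> None


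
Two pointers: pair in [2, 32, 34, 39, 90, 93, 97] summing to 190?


lo=0(2)+hi=6(97)=99
lo=1(32)+hi=6(97)=129
lo=2(34)+hi=6(97)=131
lo=3(39)+hi=6(97)=136
lo=4(90)+hi=6(97)=187
lo=5(93)+hi=6(97)=190

Yes: 93+97=190


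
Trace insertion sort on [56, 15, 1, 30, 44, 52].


Initial: [56, 15, 1, 30, 44, 52]
Insert 15: [15, 56, 1, 30, 44, 52]
Insert 1: [1, 15, 56, 30, 44, 52]
Insert 30: [1, 15, 30, 56, 44, 52]
Insert 44: [1, 15, 30, 44, 56, 52]
Insert 52: [1, 15, 30, 44, 52, 56]

Sorted: [1, 15, 30, 44, 52, 56]


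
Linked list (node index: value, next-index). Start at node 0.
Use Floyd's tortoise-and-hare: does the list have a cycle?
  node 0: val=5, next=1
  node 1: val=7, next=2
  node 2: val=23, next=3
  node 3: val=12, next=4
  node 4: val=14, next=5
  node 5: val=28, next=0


Floyd's tortoise (slow, +1) and hare (fast, +2):
  init: slow=0, fast=0
  step 1: slow=1, fast=2
  step 2: slow=2, fast=4
  step 3: slow=3, fast=0
  step 4: slow=4, fast=2
  step 5: slow=5, fast=4
  step 6: slow=0, fast=0
  slow == fast at node 0: cycle detected

Cycle: yes


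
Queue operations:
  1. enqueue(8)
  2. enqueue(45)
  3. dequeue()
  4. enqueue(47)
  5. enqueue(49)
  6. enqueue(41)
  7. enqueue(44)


enqueue(8) -> [8]
enqueue(45) -> [8, 45]
dequeue()->8, [45]
enqueue(47) -> [45, 47]
enqueue(49) -> [45, 47, 49]
enqueue(41) -> [45, 47, 49, 41]
enqueue(44) -> [45, 47, 49, 41, 44]

Final queue: [45, 47, 49, 41, 44]


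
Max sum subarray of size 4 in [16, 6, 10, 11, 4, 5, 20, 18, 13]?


[0:4]: 43
[1:5]: 31
[2:6]: 30
[3:7]: 40
[4:8]: 47
[5:9]: 56

Max: 56 at [5:9]


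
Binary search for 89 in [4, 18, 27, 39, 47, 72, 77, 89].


Step 1: lo=0, hi=7, mid=3, val=39
Step 2: lo=4, hi=7, mid=5, val=72
Step 3: lo=6, hi=7, mid=6, val=77
Step 4: lo=7, hi=7, mid=7, val=89

Found at index 7


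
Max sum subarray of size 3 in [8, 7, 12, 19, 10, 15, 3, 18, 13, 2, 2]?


[0:3]: 27
[1:4]: 38
[2:5]: 41
[3:6]: 44
[4:7]: 28
[5:8]: 36
[6:9]: 34
[7:10]: 33
[8:11]: 17

Max: 44 at [3:6]


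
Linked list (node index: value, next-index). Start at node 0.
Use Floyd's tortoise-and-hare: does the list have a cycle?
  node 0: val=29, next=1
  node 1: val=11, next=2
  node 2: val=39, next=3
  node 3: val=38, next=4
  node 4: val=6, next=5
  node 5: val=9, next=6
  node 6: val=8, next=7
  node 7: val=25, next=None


Floyd's tortoise (slow, +1) and hare (fast, +2):
  init: slow=0, fast=0
  step 1: slow=1, fast=2
  step 2: slow=2, fast=4
  step 3: slow=3, fast=6
  step 4: fast 6->7->None, no cycle

Cycle: no


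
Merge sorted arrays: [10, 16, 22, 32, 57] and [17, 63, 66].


Take 10 from A
Take 16 from A
Take 17 from B
Take 22 from A
Take 32 from A
Take 57 from A

Merged: [10, 16, 17, 22, 32, 57, 63, 66]


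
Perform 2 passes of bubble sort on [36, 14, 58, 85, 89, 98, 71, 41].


Initial: [36, 14, 58, 85, 89, 98, 71, 41]
Pass 1: [14, 36, 58, 85, 89, 71, 41, 98] (3 swaps)
Pass 2: [14, 36, 58, 85, 71, 41, 89, 98] (2 swaps)

After 2 passes: [14, 36, 58, 85, 71, 41, 89, 98]


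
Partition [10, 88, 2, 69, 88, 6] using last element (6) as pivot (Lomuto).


Pivot: 6
  2 <= 6: swap -> [2, 88, 10, 69, 88, 6]
Place pivot at 1: [2, 6, 10, 69, 88, 88]

Partitioned: [2, 6, 10, 69, 88, 88]


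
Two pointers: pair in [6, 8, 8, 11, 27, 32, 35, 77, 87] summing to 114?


lo=0(6)+hi=8(87)=93
lo=1(8)+hi=8(87)=95
lo=2(8)+hi=8(87)=95
lo=3(11)+hi=8(87)=98
lo=4(27)+hi=8(87)=114

Yes: 27+87=114


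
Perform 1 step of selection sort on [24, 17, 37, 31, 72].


Initial: [24, 17, 37, 31, 72]
Step 1: min=17 at 1
  Swap: [17, 24, 37, 31, 72]

After 1 step: [17, 24, 37, 31, 72]


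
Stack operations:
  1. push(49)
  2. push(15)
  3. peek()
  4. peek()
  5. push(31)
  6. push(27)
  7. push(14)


push(49) -> [49]
push(15) -> [49, 15]
peek()->15
peek()->15
push(31) -> [49, 15, 31]
push(27) -> [49, 15, 31, 27]
push(14) -> [49, 15, 31, 27, 14]

Final stack: [49, 15, 31, 27, 14]


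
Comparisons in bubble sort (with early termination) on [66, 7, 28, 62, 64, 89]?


Algorithm: bubble sort (with early termination)
Input: [66, 7, 28, 62, 64, 89]
Sorted: [7, 28, 62, 64, 66, 89]

9


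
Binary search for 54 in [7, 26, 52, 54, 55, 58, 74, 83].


Step 1: lo=0, hi=7, mid=3, val=54

Found at index 3


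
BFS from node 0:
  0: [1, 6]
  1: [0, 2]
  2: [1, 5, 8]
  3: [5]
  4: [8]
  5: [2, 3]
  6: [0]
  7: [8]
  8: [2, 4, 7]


Visit 0, enqueue [1, 6]
Visit 1, enqueue [2]
Visit 6, enqueue []
Visit 2, enqueue [5, 8]
Visit 5, enqueue [3]
Visit 8, enqueue [4, 7]
Visit 3, enqueue []
Visit 4, enqueue []
Visit 7, enqueue []

BFS order: [0, 1, 6, 2, 5, 8, 3, 4, 7]


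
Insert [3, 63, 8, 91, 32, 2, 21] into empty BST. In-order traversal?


Insert 3: root
Insert 63: R from 3
Insert 8: R from 3 -> L from 63
Insert 91: R from 3 -> R from 63
Insert 32: R from 3 -> L from 63 -> R from 8
Insert 2: L from 3
Insert 21: R from 3 -> L from 63 -> R from 8 -> L from 32

In-order: [2, 3, 8, 21, 32, 63, 91]


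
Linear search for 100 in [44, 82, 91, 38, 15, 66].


i=0: 44!=100
i=1: 82!=100
i=2: 91!=100
i=3: 38!=100
i=4: 15!=100
i=5: 66!=100

Not found, 6 comps


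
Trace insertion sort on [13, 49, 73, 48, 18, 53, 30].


Initial: [13, 49, 73, 48, 18, 53, 30]
Insert 49: [13, 49, 73, 48, 18, 53, 30]
Insert 73: [13, 49, 73, 48, 18, 53, 30]
Insert 48: [13, 48, 49, 73, 18, 53, 30]
Insert 18: [13, 18, 48, 49, 73, 53, 30]
Insert 53: [13, 18, 48, 49, 53, 73, 30]
Insert 30: [13, 18, 30, 48, 49, 53, 73]

Sorted: [13, 18, 30, 48, 49, 53, 73]


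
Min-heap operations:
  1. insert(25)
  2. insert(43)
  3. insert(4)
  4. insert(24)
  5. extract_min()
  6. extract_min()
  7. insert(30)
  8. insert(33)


insert(25) -> [25]
insert(43) -> [25, 43]
insert(4) -> [4, 43, 25]
insert(24) -> [4, 24, 25, 43]
extract_min()->4, [24, 43, 25]
extract_min()->24, [25, 43]
insert(30) -> [25, 43, 30]
insert(33) -> [25, 33, 30, 43]

Final heap: [25, 33, 30, 43]


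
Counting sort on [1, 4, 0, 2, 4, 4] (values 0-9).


Input: [1, 4, 0, 2, 4, 4]
Counts: [1, 1, 1, 0, 3, 0, 0, 0, 0, 0]

Sorted: [0, 1, 2, 4, 4, 4]


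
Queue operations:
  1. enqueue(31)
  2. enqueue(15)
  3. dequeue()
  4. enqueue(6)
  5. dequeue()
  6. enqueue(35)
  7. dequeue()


enqueue(31) -> [31]
enqueue(15) -> [31, 15]
dequeue()->31, [15]
enqueue(6) -> [15, 6]
dequeue()->15, [6]
enqueue(35) -> [6, 35]
dequeue()->6, [35]

Final queue: [35]


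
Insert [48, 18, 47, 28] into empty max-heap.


Insert 48: [48]
Insert 18: [48, 18]
Insert 47: [48, 18, 47]
Insert 28: [48, 28, 47, 18]

Final heap: [48, 28, 47, 18]


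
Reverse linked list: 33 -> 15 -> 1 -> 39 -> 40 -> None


Step 1: curr=33, set curr.next=prev(None) | reversed so far: 33
Step 2: curr=15, set curr.next=prev(33) | reversed so far: 15 -> 33
Step 3: curr=1, set curr.next=prev(15) | reversed so far: 1 -> 15 -> 33
Step 4: curr=39, set curr.next=prev(1) | reversed so far: 39 -> 1 -> 15 -> 33
Step 5: curr=40, set curr.next=prev(39) | reversed so far: 40 -> 39 -> 1 -> 15 -> 33

40 -> 39 -> 1 -> 15 -> 33 -> None


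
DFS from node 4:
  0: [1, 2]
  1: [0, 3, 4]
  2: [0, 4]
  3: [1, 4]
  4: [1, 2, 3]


Visit 4, push [3, 2, 1]
Visit 1, push [3, 0]
Visit 0, push [2]
Visit 2, push []
Visit 3, push []

DFS order: [4, 1, 0, 2, 3]


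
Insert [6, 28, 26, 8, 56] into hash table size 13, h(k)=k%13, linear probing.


Insert 6: h=6 -> slot 6
Insert 28: h=2 -> slot 2
Insert 26: h=0 -> slot 0
Insert 8: h=8 -> slot 8
Insert 56: h=4 -> slot 4

Table: [26, None, 28, None, 56, None, 6, None, 8, None, None, None, None]


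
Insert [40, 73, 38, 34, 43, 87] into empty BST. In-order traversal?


Insert 40: root
Insert 73: R from 40
Insert 38: L from 40
Insert 34: L from 40 -> L from 38
Insert 43: R from 40 -> L from 73
Insert 87: R from 40 -> R from 73

In-order: [34, 38, 40, 43, 73, 87]


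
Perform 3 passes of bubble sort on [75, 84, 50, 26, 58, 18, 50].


Initial: [75, 84, 50, 26, 58, 18, 50]
Pass 1: [75, 50, 26, 58, 18, 50, 84] (5 swaps)
Pass 2: [50, 26, 58, 18, 50, 75, 84] (5 swaps)
Pass 3: [26, 50, 18, 50, 58, 75, 84] (3 swaps)

After 3 passes: [26, 50, 18, 50, 58, 75, 84]


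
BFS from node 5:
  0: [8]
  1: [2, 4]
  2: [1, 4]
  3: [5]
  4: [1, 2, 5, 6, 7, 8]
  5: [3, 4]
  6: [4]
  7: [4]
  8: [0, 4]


Visit 5, enqueue [3, 4]
Visit 3, enqueue []
Visit 4, enqueue [1, 2, 6, 7, 8]
Visit 1, enqueue []
Visit 2, enqueue []
Visit 6, enqueue []
Visit 7, enqueue []
Visit 8, enqueue [0]
Visit 0, enqueue []

BFS order: [5, 3, 4, 1, 2, 6, 7, 8, 0]


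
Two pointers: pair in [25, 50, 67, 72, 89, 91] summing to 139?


lo=0(25)+hi=5(91)=116
lo=1(50)+hi=5(91)=141
lo=1(50)+hi=4(89)=139

Yes: 50+89=139


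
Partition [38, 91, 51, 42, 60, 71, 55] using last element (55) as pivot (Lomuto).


Pivot: 55
  38 <= 55: advance i (no swap)
  51 <= 55: swap -> [38, 51, 91, 42, 60, 71, 55]
  42 <= 55: swap -> [38, 51, 42, 91, 60, 71, 55]
Place pivot at 3: [38, 51, 42, 55, 60, 71, 91]

Partitioned: [38, 51, 42, 55, 60, 71, 91]


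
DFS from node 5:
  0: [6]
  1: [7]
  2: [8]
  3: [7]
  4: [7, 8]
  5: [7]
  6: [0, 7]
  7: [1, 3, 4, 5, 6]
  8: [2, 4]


Visit 5, push [7]
Visit 7, push [6, 4, 3, 1]
Visit 1, push []
Visit 3, push []
Visit 4, push [8]
Visit 8, push [2]
Visit 2, push []
Visit 6, push [0]
Visit 0, push []

DFS order: [5, 7, 1, 3, 4, 8, 2, 6, 0]


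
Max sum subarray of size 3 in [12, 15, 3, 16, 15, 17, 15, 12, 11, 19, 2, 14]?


[0:3]: 30
[1:4]: 34
[2:5]: 34
[3:6]: 48
[4:7]: 47
[5:8]: 44
[6:9]: 38
[7:10]: 42
[8:11]: 32
[9:12]: 35

Max: 48 at [3:6]


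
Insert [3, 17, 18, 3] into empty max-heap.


Insert 3: [3]
Insert 17: [17, 3]
Insert 18: [18, 3, 17]
Insert 3: [18, 3, 17, 3]

Final heap: [18, 3, 17, 3]


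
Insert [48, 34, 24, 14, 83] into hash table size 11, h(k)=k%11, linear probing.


Insert 48: h=4 -> slot 4
Insert 34: h=1 -> slot 1
Insert 24: h=2 -> slot 2
Insert 14: h=3 -> slot 3
Insert 83: h=6 -> slot 6

Table: [None, 34, 24, 14, 48, None, 83, None, None, None, None]


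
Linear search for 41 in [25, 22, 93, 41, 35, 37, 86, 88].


i=0: 25!=41
i=1: 22!=41
i=2: 93!=41
i=3: 41==41 found!

Found at 3, 4 comps


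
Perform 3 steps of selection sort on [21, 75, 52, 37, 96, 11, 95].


Initial: [21, 75, 52, 37, 96, 11, 95]
Step 1: min=11 at 5
  Swap: [11, 75, 52, 37, 96, 21, 95]
Step 2: min=21 at 5
  Swap: [11, 21, 52, 37, 96, 75, 95]
Step 3: min=37 at 3
  Swap: [11, 21, 37, 52, 96, 75, 95]

After 3 steps: [11, 21, 37, 52, 96, 75, 95]


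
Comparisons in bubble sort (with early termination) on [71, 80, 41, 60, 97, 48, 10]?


Algorithm: bubble sort (with early termination)
Input: [71, 80, 41, 60, 97, 48, 10]
Sorted: [10, 41, 48, 60, 71, 80, 97]

21


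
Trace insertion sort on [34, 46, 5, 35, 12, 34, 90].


Initial: [34, 46, 5, 35, 12, 34, 90]
Insert 46: [34, 46, 5, 35, 12, 34, 90]
Insert 5: [5, 34, 46, 35, 12, 34, 90]
Insert 35: [5, 34, 35, 46, 12, 34, 90]
Insert 12: [5, 12, 34, 35, 46, 34, 90]
Insert 34: [5, 12, 34, 34, 35, 46, 90]
Insert 90: [5, 12, 34, 34, 35, 46, 90]

Sorted: [5, 12, 34, 34, 35, 46, 90]


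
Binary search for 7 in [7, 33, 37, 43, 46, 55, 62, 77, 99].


Step 1: lo=0, hi=8, mid=4, val=46
Step 2: lo=0, hi=3, mid=1, val=33
Step 3: lo=0, hi=0, mid=0, val=7

Found at index 0


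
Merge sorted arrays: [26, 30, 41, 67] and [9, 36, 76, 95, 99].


Take 9 from B
Take 26 from A
Take 30 from A
Take 36 from B
Take 41 from A
Take 67 from A

Merged: [9, 26, 30, 36, 41, 67, 76, 95, 99]


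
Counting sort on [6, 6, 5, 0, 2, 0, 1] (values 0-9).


Input: [6, 6, 5, 0, 2, 0, 1]
Counts: [2, 1, 1, 0, 0, 1, 2, 0, 0, 0]

Sorted: [0, 0, 1, 2, 5, 6, 6]


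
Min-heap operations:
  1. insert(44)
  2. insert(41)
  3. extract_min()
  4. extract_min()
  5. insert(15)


insert(44) -> [44]
insert(41) -> [41, 44]
extract_min()->41, [44]
extract_min()->44, []
insert(15) -> [15]

Final heap: [15]


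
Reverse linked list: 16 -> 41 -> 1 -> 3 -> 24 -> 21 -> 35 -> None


Step 1: curr=16, set curr.next=prev(None) | reversed so far: 16
Step 2: curr=41, set curr.next=prev(16) | reversed so far: 41 -> 16
Step 3: curr=1, set curr.next=prev(41) | reversed so far: 1 -> 41 -> 16
Step 4: curr=3, set curr.next=prev(1) | reversed so far: 3 -> 1 -> 41 -> 16
Step 5: curr=24, set curr.next=prev(3) | reversed so far: 24 -> 3 -> 1 -> 41 -> 16
Step 6: curr=21, set curr.next=prev(24) | reversed so far: 21 -> 24 -> 3 -> 1 -> 41 -> 16
Step 7: curr=35, set curr.next=prev(21) | reversed so far: 35 -> 21 -> 24 -> 3 -> 1 -> 41 -> 16

35 -> 21 -> 24 -> 3 -> 1 -> 41 -> 16 -> None


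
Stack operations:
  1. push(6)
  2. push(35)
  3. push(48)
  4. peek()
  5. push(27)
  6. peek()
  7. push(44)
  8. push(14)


push(6) -> [6]
push(35) -> [6, 35]
push(48) -> [6, 35, 48]
peek()->48
push(27) -> [6, 35, 48, 27]
peek()->27
push(44) -> [6, 35, 48, 27, 44]
push(14) -> [6, 35, 48, 27, 44, 14]

Final stack: [6, 35, 48, 27, 44, 14]


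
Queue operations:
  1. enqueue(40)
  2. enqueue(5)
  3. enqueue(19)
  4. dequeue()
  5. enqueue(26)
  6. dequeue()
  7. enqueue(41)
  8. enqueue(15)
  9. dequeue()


enqueue(40) -> [40]
enqueue(5) -> [40, 5]
enqueue(19) -> [40, 5, 19]
dequeue()->40, [5, 19]
enqueue(26) -> [5, 19, 26]
dequeue()->5, [19, 26]
enqueue(41) -> [19, 26, 41]
enqueue(15) -> [19, 26, 41, 15]
dequeue()->19, [26, 41, 15]

Final queue: [26, 41, 15]


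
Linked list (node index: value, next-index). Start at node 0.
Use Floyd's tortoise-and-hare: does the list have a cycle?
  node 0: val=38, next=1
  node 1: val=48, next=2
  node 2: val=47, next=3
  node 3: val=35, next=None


Floyd's tortoise (slow, +1) and hare (fast, +2):
  init: slow=0, fast=0
  step 1: slow=1, fast=2
  step 2: fast 2->3->None, no cycle

Cycle: no


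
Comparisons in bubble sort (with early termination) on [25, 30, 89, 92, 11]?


Algorithm: bubble sort (with early termination)
Input: [25, 30, 89, 92, 11]
Sorted: [11, 25, 30, 89, 92]

10


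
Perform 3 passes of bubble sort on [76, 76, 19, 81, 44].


Initial: [76, 76, 19, 81, 44]
Pass 1: [76, 19, 76, 44, 81] (2 swaps)
Pass 2: [19, 76, 44, 76, 81] (2 swaps)
Pass 3: [19, 44, 76, 76, 81] (1 swaps)

After 3 passes: [19, 44, 76, 76, 81]


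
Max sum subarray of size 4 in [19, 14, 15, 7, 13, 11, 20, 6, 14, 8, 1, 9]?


[0:4]: 55
[1:5]: 49
[2:6]: 46
[3:7]: 51
[4:8]: 50
[5:9]: 51
[6:10]: 48
[7:11]: 29
[8:12]: 32

Max: 55 at [0:4]


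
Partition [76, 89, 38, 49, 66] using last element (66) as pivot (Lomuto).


Pivot: 66
  38 <= 66: swap -> [38, 89, 76, 49, 66]
  49 <= 66: swap -> [38, 49, 76, 89, 66]
Place pivot at 2: [38, 49, 66, 89, 76]

Partitioned: [38, 49, 66, 89, 76]


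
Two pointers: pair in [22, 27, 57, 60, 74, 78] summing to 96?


lo=0(22)+hi=5(78)=100
lo=0(22)+hi=4(74)=96

Yes: 22+74=96


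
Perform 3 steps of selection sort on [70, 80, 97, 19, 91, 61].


Initial: [70, 80, 97, 19, 91, 61]
Step 1: min=19 at 3
  Swap: [19, 80, 97, 70, 91, 61]
Step 2: min=61 at 5
  Swap: [19, 61, 97, 70, 91, 80]
Step 3: min=70 at 3
  Swap: [19, 61, 70, 97, 91, 80]

After 3 steps: [19, 61, 70, 97, 91, 80]


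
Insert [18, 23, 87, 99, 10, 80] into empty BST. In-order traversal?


Insert 18: root
Insert 23: R from 18
Insert 87: R from 18 -> R from 23
Insert 99: R from 18 -> R from 23 -> R from 87
Insert 10: L from 18
Insert 80: R from 18 -> R from 23 -> L from 87

In-order: [10, 18, 23, 80, 87, 99]


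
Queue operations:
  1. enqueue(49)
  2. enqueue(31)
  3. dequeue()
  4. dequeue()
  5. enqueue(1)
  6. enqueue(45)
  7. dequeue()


enqueue(49) -> [49]
enqueue(31) -> [49, 31]
dequeue()->49, [31]
dequeue()->31, []
enqueue(1) -> [1]
enqueue(45) -> [1, 45]
dequeue()->1, [45]

Final queue: [45]


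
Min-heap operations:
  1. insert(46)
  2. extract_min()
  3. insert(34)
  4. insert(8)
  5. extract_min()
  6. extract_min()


insert(46) -> [46]
extract_min()->46, []
insert(34) -> [34]
insert(8) -> [8, 34]
extract_min()->8, [34]
extract_min()->34, []

Final heap: []


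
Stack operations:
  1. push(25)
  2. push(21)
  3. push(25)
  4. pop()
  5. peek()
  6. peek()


push(25) -> [25]
push(21) -> [25, 21]
push(25) -> [25, 21, 25]
pop()->25, [25, 21]
peek()->21
peek()->21

Final stack: [25, 21]


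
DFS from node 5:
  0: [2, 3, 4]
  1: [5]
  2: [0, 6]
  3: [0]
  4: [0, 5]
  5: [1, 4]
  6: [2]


Visit 5, push [4, 1]
Visit 1, push []
Visit 4, push [0]
Visit 0, push [3, 2]
Visit 2, push [6]
Visit 6, push []
Visit 3, push []

DFS order: [5, 1, 4, 0, 2, 6, 3]


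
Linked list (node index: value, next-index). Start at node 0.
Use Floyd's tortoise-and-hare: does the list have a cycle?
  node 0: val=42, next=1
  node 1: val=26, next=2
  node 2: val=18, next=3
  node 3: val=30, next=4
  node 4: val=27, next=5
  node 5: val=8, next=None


Floyd's tortoise (slow, +1) and hare (fast, +2):
  init: slow=0, fast=0
  step 1: slow=1, fast=2
  step 2: slow=2, fast=4
  step 3: fast 4->5->None, no cycle

Cycle: no


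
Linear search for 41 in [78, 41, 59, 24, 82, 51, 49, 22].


i=0: 78!=41
i=1: 41==41 found!

Found at 1, 2 comps


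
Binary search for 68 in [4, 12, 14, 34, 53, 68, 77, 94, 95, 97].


Step 1: lo=0, hi=9, mid=4, val=53
Step 2: lo=5, hi=9, mid=7, val=94
Step 3: lo=5, hi=6, mid=5, val=68

Found at index 5


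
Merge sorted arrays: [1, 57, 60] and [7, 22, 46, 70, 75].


Take 1 from A
Take 7 from B
Take 22 from B
Take 46 from B
Take 57 from A
Take 60 from A

Merged: [1, 7, 22, 46, 57, 60, 70, 75]


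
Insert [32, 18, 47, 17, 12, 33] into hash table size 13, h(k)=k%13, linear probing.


Insert 32: h=6 -> slot 6
Insert 18: h=5 -> slot 5
Insert 47: h=8 -> slot 8
Insert 17: h=4 -> slot 4
Insert 12: h=12 -> slot 12
Insert 33: h=7 -> slot 7

Table: [None, None, None, None, 17, 18, 32, 33, 47, None, None, None, 12]


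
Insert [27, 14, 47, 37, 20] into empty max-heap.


Insert 27: [27]
Insert 14: [27, 14]
Insert 47: [47, 14, 27]
Insert 37: [47, 37, 27, 14]
Insert 20: [47, 37, 27, 14, 20]

Final heap: [47, 37, 27, 14, 20]


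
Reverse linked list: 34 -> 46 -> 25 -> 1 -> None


Step 1: curr=34, set curr.next=prev(None) | reversed so far: 34
Step 2: curr=46, set curr.next=prev(34) | reversed so far: 46 -> 34
Step 3: curr=25, set curr.next=prev(46) | reversed so far: 25 -> 46 -> 34
Step 4: curr=1, set curr.next=prev(25) | reversed so far: 1 -> 25 -> 46 -> 34

1 -> 25 -> 46 -> 34 -> None


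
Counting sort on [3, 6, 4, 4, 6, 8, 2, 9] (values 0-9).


Input: [3, 6, 4, 4, 6, 8, 2, 9]
Counts: [0, 0, 1, 1, 2, 0, 2, 0, 1, 1]

Sorted: [2, 3, 4, 4, 6, 6, 8, 9]


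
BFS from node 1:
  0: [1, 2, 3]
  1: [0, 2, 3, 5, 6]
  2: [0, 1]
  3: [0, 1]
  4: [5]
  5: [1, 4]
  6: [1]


Visit 1, enqueue [0, 2, 3, 5, 6]
Visit 0, enqueue []
Visit 2, enqueue []
Visit 3, enqueue []
Visit 5, enqueue [4]
Visit 6, enqueue []
Visit 4, enqueue []

BFS order: [1, 0, 2, 3, 5, 6, 4]


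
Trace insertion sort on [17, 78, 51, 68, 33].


Initial: [17, 78, 51, 68, 33]
Insert 78: [17, 78, 51, 68, 33]
Insert 51: [17, 51, 78, 68, 33]
Insert 68: [17, 51, 68, 78, 33]
Insert 33: [17, 33, 51, 68, 78]

Sorted: [17, 33, 51, 68, 78]


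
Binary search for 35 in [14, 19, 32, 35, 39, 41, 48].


Step 1: lo=0, hi=6, mid=3, val=35

Found at index 3


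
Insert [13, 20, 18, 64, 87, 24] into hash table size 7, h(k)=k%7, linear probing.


Insert 13: h=6 -> slot 6
Insert 20: h=6, 1 probes -> slot 0
Insert 18: h=4 -> slot 4
Insert 64: h=1 -> slot 1
Insert 87: h=3 -> slot 3
Insert 24: h=3, 2 probes -> slot 5

Table: [20, 64, None, 87, 18, 24, 13]


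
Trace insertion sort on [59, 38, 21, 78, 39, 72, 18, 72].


Initial: [59, 38, 21, 78, 39, 72, 18, 72]
Insert 38: [38, 59, 21, 78, 39, 72, 18, 72]
Insert 21: [21, 38, 59, 78, 39, 72, 18, 72]
Insert 78: [21, 38, 59, 78, 39, 72, 18, 72]
Insert 39: [21, 38, 39, 59, 78, 72, 18, 72]
Insert 72: [21, 38, 39, 59, 72, 78, 18, 72]
Insert 18: [18, 21, 38, 39, 59, 72, 78, 72]
Insert 72: [18, 21, 38, 39, 59, 72, 72, 78]

Sorted: [18, 21, 38, 39, 59, 72, 72, 78]


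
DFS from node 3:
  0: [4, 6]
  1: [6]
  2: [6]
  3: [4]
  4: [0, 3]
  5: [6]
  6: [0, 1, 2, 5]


Visit 3, push [4]
Visit 4, push [0]
Visit 0, push [6]
Visit 6, push [5, 2, 1]
Visit 1, push []
Visit 2, push []
Visit 5, push []

DFS order: [3, 4, 0, 6, 1, 2, 5]


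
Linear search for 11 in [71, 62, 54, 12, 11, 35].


i=0: 71!=11
i=1: 62!=11
i=2: 54!=11
i=3: 12!=11
i=4: 11==11 found!

Found at 4, 5 comps


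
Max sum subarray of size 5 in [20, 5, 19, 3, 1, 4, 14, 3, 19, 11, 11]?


[0:5]: 48
[1:6]: 32
[2:7]: 41
[3:8]: 25
[4:9]: 41
[5:10]: 51
[6:11]: 58

Max: 58 at [6:11]


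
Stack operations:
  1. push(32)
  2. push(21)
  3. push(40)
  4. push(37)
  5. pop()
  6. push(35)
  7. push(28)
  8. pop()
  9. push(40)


push(32) -> [32]
push(21) -> [32, 21]
push(40) -> [32, 21, 40]
push(37) -> [32, 21, 40, 37]
pop()->37, [32, 21, 40]
push(35) -> [32, 21, 40, 35]
push(28) -> [32, 21, 40, 35, 28]
pop()->28, [32, 21, 40, 35]
push(40) -> [32, 21, 40, 35, 40]

Final stack: [32, 21, 40, 35, 40]


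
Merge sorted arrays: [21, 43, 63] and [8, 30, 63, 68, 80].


Take 8 from B
Take 21 from A
Take 30 from B
Take 43 from A
Take 63 from A

Merged: [8, 21, 30, 43, 63, 63, 68, 80]


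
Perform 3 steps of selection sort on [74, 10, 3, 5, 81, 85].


Initial: [74, 10, 3, 5, 81, 85]
Step 1: min=3 at 2
  Swap: [3, 10, 74, 5, 81, 85]
Step 2: min=5 at 3
  Swap: [3, 5, 74, 10, 81, 85]
Step 3: min=10 at 3
  Swap: [3, 5, 10, 74, 81, 85]

After 3 steps: [3, 5, 10, 74, 81, 85]


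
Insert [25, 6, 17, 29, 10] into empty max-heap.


Insert 25: [25]
Insert 6: [25, 6]
Insert 17: [25, 6, 17]
Insert 29: [29, 25, 17, 6]
Insert 10: [29, 25, 17, 6, 10]

Final heap: [29, 25, 17, 6, 10]


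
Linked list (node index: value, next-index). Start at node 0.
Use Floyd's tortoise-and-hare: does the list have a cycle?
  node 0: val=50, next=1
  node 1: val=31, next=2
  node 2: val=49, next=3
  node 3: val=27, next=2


Floyd's tortoise (slow, +1) and hare (fast, +2):
  init: slow=0, fast=0
  step 1: slow=1, fast=2
  step 2: slow=2, fast=2
  slow == fast at node 2: cycle detected

Cycle: yes


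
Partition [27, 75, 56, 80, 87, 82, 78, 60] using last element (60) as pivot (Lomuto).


Pivot: 60
  27 <= 60: advance i (no swap)
  56 <= 60: swap -> [27, 56, 75, 80, 87, 82, 78, 60]
Place pivot at 2: [27, 56, 60, 80, 87, 82, 78, 75]

Partitioned: [27, 56, 60, 80, 87, 82, 78, 75]


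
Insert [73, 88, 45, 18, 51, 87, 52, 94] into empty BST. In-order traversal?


Insert 73: root
Insert 88: R from 73
Insert 45: L from 73
Insert 18: L from 73 -> L from 45
Insert 51: L from 73 -> R from 45
Insert 87: R from 73 -> L from 88
Insert 52: L from 73 -> R from 45 -> R from 51
Insert 94: R from 73 -> R from 88

In-order: [18, 45, 51, 52, 73, 87, 88, 94]


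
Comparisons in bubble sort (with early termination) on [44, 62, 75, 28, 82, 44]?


Algorithm: bubble sort (with early termination)
Input: [44, 62, 75, 28, 82, 44]
Sorted: [28, 44, 44, 62, 75, 82]

14


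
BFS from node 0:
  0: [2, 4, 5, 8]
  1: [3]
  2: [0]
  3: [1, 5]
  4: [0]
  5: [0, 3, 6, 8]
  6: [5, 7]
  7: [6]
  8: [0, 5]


Visit 0, enqueue [2, 4, 5, 8]
Visit 2, enqueue []
Visit 4, enqueue []
Visit 5, enqueue [3, 6]
Visit 8, enqueue []
Visit 3, enqueue [1]
Visit 6, enqueue [7]
Visit 1, enqueue []
Visit 7, enqueue []

BFS order: [0, 2, 4, 5, 8, 3, 6, 1, 7]


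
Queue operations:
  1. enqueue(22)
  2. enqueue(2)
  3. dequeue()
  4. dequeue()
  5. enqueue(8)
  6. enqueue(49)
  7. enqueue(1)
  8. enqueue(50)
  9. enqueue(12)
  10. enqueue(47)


enqueue(22) -> [22]
enqueue(2) -> [22, 2]
dequeue()->22, [2]
dequeue()->2, []
enqueue(8) -> [8]
enqueue(49) -> [8, 49]
enqueue(1) -> [8, 49, 1]
enqueue(50) -> [8, 49, 1, 50]
enqueue(12) -> [8, 49, 1, 50, 12]
enqueue(47) -> [8, 49, 1, 50, 12, 47]

Final queue: [8, 49, 1, 50, 12, 47]


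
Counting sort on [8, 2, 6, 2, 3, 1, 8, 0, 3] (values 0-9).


Input: [8, 2, 6, 2, 3, 1, 8, 0, 3]
Counts: [1, 1, 2, 2, 0, 0, 1, 0, 2, 0]

Sorted: [0, 1, 2, 2, 3, 3, 6, 8, 8]


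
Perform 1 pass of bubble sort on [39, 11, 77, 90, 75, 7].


Initial: [39, 11, 77, 90, 75, 7]
Pass 1: [11, 39, 77, 75, 7, 90] (3 swaps)

After 1 pass: [11, 39, 77, 75, 7, 90]


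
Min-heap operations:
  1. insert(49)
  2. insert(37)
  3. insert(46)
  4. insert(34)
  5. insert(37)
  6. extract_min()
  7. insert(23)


insert(49) -> [49]
insert(37) -> [37, 49]
insert(46) -> [37, 49, 46]
insert(34) -> [34, 37, 46, 49]
insert(37) -> [34, 37, 46, 49, 37]
extract_min()->34, [37, 37, 46, 49]
insert(23) -> [23, 37, 46, 49, 37]

Final heap: [23, 37, 46, 49, 37]


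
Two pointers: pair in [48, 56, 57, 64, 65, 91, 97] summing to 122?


lo=0(48)+hi=6(97)=145
lo=0(48)+hi=5(91)=139
lo=0(48)+hi=4(65)=113
lo=1(56)+hi=4(65)=121
lo=2(57)+hi=4(65)=122

Yes: 57+65=122


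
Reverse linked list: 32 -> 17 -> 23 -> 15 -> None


Step 1: curr=32, set curr.next=prev(None) | reversed so far: 32
Step 2: curr=17, set curr.next=prev(32) | reversed so far: 17 -> 32
Step 3: curr=23, set curr.next=prev(17) | reversed so far: 23 -> 17 -> 32
Step 4: curr=15, set curr.next=prev(23) | reversed so far: 15 -> 23 -> 17 -> 32

15 -> 23 -> 17 -> 32 -> None


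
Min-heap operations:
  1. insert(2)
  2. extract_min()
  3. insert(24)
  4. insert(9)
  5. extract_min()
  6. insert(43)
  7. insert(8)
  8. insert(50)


insert(2) -> [2]
extract_min()->2, []
insert(24) -> [24]
insert(9) -> [9, 24]
extract_min()->9, [24]
insert(43) -> [24, 43]
insert(8) -> [8, 43, 24]
insert(50) -> [8, 43, 24, 50]

Final heap: [8, 43, 24, 50]


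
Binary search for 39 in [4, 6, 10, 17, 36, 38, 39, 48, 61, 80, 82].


Step 1: lo=0, hi=10, mid=5, val=38
Step 2: lo=6, hi=10, mid=8, val=61
Step 3: lo=6, hi=7, mid=6, val=39

Found at index 6


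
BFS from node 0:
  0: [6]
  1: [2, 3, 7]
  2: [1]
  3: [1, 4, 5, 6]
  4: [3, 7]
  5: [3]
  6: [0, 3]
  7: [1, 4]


Visit 0, enqueue [6]
Visit 6, enqueue [3]
Visit 3, enqueue [1, 4, 5]
Visit 1, enqueue [2, 7]
Visit 4, enqueue []
Visit 5, enqueue []
Visit 2, enqueue []
Visit 7, enqueue []

BFS order: [0, 6, 3, 1, 4, 5, 2, 7]


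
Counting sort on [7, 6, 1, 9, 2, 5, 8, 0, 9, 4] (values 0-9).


Input: [7, 6, 1, 9, 2, 5, 8, 0, 9, 4]
Counts: [1, 1, 1, 0, 1, 1, 1, 1, 1, 2]

Sorted: [0, 1, 2, 4, 5, 6, 7, 8, 9, 9]


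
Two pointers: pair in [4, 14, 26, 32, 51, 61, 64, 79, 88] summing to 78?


lo=0(4)+hi=8(88)=92
lo=0(4)+hi=7(79)=83
lo=0(4)+hi=6(64)=68
lo=1(14)+hi=6(64)=78

Yes: 14+64=78


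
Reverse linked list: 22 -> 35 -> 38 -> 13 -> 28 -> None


Step 1: curr=22, set curr.next=prev(None) | reversed so far: 22
Step 2: curr=35, set curr.next=prev(22) | reversed so far: 35 -> 22
Step 3: curr=38, set curr.next=prev(35) | reversed so far: 38 -> 35 -> 22
Step 4: curr=13, set curr.next=prev(38) | reversed so far: 13 -> 38 -> 35 -> 22
Step 5: curr=28, set curr.next=prev(13) | reversed so far: 28 -> 13 -> 38 -> 35 -> 22

28 -> 13 -> 38 -> 35 -> 22 -> None


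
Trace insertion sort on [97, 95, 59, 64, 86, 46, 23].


Initial: [97, 95, 59, 64, 86, 46, 23]
Insert 95: [95, 97, 59, 64, 86, 46, 23]
Insert 59: [59, 95, 97, 64, 86, 46, 23]
Insert 64: [59, 64, 95, 97, 86, 46, 23]
Insert 86: [59, 64, 86, 95, 97, 46, 23]
Insert 46: [46, 59, 64, 86, 95, 97, 23]
Insert 23: [23, 46, 59, 64, 86, 95, 97]

Sorted: [23, 46, 59, 64, 86, 95, 97]


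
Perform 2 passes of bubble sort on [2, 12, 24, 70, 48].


Initial: [2, 12, 24, 70, 48]
Pass 1: [2, 12, 24, 48, 70] (1 swaps)
Pass 2: [2, 12, 24, 48, 70] (0 swaps)

After 2 passes: [2, 12, 24, 48, 70]


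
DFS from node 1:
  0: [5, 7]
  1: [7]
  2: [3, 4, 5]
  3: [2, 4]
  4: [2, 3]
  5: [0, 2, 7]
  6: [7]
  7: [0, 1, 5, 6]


Visit 1, push [7]
Visit 7, push [6, 5, 0]
Visit 0, push [5]
Visit 5, push [2]
Visit 2, push [4, 3]
Visit 3, push [4]
Visit 4, push []
Visit 6, push []

DFS order: [1, 7, 0, 5, 2, 3, 4, 6]


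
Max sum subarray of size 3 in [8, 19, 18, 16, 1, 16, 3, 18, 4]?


[0:3]: 45
[1:4]: 53
[2:5]: 35
[3:6]: 33
[4:7]: 20
[5:8]: 37
[6:9]: 25

Max: 53 at [1:4]


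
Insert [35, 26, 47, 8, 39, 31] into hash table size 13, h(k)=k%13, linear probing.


Insert 35: h=9 -> slot 9
Insert 26: h=0 -> slot 0
Insert 47: h=8 -> slot 8
Insert 8: h=8, 2 probes -> slot 10
Insert 39: h=0, 1 probes -> slot 1
Insert 31: h=5 -> slot 5

Table: [26, 39, None, None, None, 31, None, None, 47, 35, 8, None, None]


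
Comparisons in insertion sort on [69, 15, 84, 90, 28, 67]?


Algorithm: insertion sort
Input: [69, 15, 84, 90, 28, 67]
Sorted: [15, 28, 67, 69, 84, 90]

11


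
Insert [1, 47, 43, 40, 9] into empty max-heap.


Insert 1: [1]
Insert 47: [47, 1]
Insert 43: [47, 1, 43]
Insert 40: [47, 40, 43, 1]
Insert 9: [47, 40, 43, 1, 9]

Final heap: [47, 40, 43, 1, 9]


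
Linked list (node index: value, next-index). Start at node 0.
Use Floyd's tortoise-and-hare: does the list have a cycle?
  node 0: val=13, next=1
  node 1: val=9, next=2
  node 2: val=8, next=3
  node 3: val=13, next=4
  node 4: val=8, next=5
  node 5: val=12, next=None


Floyd's tortoise (slow, +1) and hare (fast, +2):
  init: slow=0, fast=0
  step 1: slow=1, fast=2
  step 2: slow=2, fast=4
  step 3: fast 4->5->None, no cycle

Cycle: no


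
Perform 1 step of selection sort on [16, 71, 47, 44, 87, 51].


Initial: [16, 71, 47, 44, 87, 51]
Step 1: min=16 at 0
  Swap: [16, 71, 47, 44, 87, 51]

After 1 step: [16, 71, 47, 44, 87, 51]


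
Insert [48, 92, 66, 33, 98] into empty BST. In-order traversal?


Insert 48: root
Insert 92: R from 48
Insert 66: R from 48 -> L from 92
Insert 33: L from 48
Insert 98: R from 48 -> R from 92

In-order: [33, 48, 66, 92, 98]


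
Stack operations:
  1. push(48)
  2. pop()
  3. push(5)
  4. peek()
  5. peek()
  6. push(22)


push(48) -> [48]
pop()->48, []
push(5) -> [5]
peek()->5
peek()->5
push(22) -> [5, 22]

Final stack: [5, 22]


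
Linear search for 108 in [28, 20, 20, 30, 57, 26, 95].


i=0: 28!=108
i=1: 20!=108
i=2: 20!=108
i=3: 30!=108
i=4: 57!=108
i=5: 26!=108
i=6: 95!=108

Not found, 7 comps


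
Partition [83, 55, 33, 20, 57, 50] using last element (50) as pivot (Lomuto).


Pivot: 50
  33 <= 50: swap -> [33, 55, 83, 20, 57, 50]
  20 <= 50: swap -> [33, 20, 83, 55, 57, 50]
Place pivot at 2: [33, 20, 50, 55, 57, 83]

Partitioned: [33, 20, 50, 55, 57, 83]


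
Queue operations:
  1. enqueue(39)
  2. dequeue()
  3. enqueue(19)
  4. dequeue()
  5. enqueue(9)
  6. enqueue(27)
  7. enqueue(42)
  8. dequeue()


enqueue(39) -> [39]
dequeue()->39, []
enqueue(19) -> [19]
dequeue()->19, []
enqueue(9) -> [9]
enqueue(27) -> [9, 27]
enqueue(42) -> [9, 27, 42]
dequeue()->9, [27, 42]

Final queue: [27, 42]


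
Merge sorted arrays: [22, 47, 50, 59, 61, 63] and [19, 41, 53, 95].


Take 19 from B
Take 22 from A
Take 41 from B
Take 47 from A
Take 50 from A
Take 53 from B
Take 59 from A
Take 61 from A
Take 63 from A

Merged: [19, 22, 41, 47, 50, 53, 59, 61, 63, 95]
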